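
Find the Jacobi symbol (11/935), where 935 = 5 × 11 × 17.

Reciprocity: 11 ≡ 3 and 935 ≡ 3 (mod 4), so (11/935) = −(935/11).
Reduce top mod 11: now compute (0/11).
Top reduces to 0: gcd > 1, so the symbol is 0.

0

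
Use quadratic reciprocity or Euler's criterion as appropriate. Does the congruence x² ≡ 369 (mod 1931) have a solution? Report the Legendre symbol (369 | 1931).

1

Reciprocity: 369 ≡ 1 and 1931 ≡ 3 (mod 4), so (369/1931) = +(1931/369).
Reduce top mod 369: now compute (86/369).
Pull out 2: since 369 ≡ 1 (mod 8), (2/369) = +1.
Reciprocity: 43 ≡ 3 and 369 ≡ 1 (mod 4), so (43/369) = +(369/43).
Reduce top mod 43: now compute (25/43).
Reciprocity: 25 ≡ 1 and 43 ≡ 3 (mod 4), so (25/43) = +(43/25).
Reduce top mod 25: now compute (18/25).
Pull out 2: since 25 ≡ 1 (mod 8), (2/25) = +1.
Reciprocity: 9 ≡ 1 and 25 ≡ 1 (mod 4), so (9/25) = +(25/9).
Reduce top mod 9: now compute (7/9).
Reciprocity: 7 ≡ 3 and 9 ≡ 1 (mod 4), so (7/9) = +(9/7).
Reduce top mod 7: now compute (2/7).
Pull out 2: since 7 ≡ 7 (mod 8), (2/7) = +1.
Reached (1/7) = 1. Collecting the sign flips along the way, the symbol is +1.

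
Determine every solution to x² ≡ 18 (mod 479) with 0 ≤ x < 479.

Since 479 ≡ 3 (mod 4), a square root of 18 is 18^((479+1)/4) = 18^120 mod 479.
Repeated squaring: 18^2≡324, 18^4≡75, 18^8≡356, 18^16≡280, 18^32≡323, 18^64≡386 (mod 479).
18^120 = 18^(64+32+16+8) ≡ 397 (mod 479).
Check: 397² = 157609 ≡ 18 (mod 479). The two roots are 82 and 397.

82, 397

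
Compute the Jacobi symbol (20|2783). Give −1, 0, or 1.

Pull out 2^2: since 2783 ≡ 7 (mod 8), (2/2783) = +1, so (2/2783)^2 = +1.
Reciprocity: 5 ≡ 1 and 2783 ≡ 3 (mod 4), so (5/2783) = +(2783/5).
Reduce top mod 5: now compute (3/5).
Reciprocity: 3 ≡ 3 and 5 ≡ 1 (mod 4), so (3/5) = +(5/3).
Reduce top mod 3: now compute (2/3).
Pull out 2: since 3 ≡ 3 (mod 8), (2/3) = -1.
Reached (1/3) = 1. Collecting the sign flips along the way, the symbol is -1.

-1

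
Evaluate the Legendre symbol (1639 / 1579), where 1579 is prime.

First reduce: 1639 ≡ 60 (mod 1579).
Pull out 2^2: since 1579 ≡ 3 (mod 8), (2/1579) = -1, so (2/1579)^2 = +1.
Reciprocity: 15 ≡ 3 and 1579 ≡ 3 (mod 4), so (15/1579) = −(1579/15).
Reduce top mod 15: now compute (4/15).
Pull out 2^2: since 15 ≡ 7 (mod 8), (2/15) = +1, so (2/15)^2 = +1.
Reached (1/15) = 1. Collecting the sign flips along the way, the symbol is -1.

-1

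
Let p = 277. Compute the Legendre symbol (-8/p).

-1

First reduce: -8 ≡ 269 (mod 277).
Reciprocity: 269 ≡ 1 and 277 ≡ 1 (mod 4), so (269/277) = +(277/269).
Reduce top mod 269: now compute (8/269).
Pull out 2^3: since 269 ≡ 5 (mod 8), (2/269) = -1, so (2/269)^3 = -1.
Reached (1/269) = 1. Collecting the sign flips along the way, the symbol is -1.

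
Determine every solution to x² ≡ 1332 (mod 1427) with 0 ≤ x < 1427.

641, 786

Since 1427 ≡ 3 (mod 4), a square root of 1332 is 1332^((1427+1)/4) = 1332^357 mod 1427.
Repeated squaring: 1332^2≡463, 1332^4≡319, 1332^8≡444, 1332^16≡210, 1332^32≡1290, 1332^64≡218, 1332^128≡433, 1332^256≡552 (mod 1427).
1332^357 = 1332^(256+64+32+4+1) ≡ 786 (mod 1427).
Check: 786² = 617796 ≡ 1332 (mod 1427). The two roots are 641 and 786.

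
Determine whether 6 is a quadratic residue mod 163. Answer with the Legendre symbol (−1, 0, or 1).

1

Euler's criterion: (6/163) ≡ 6^81 (mod 163).
6^2 ≡ 36 (mod 163)
6^4 ≡ 155 (mod 163)
6^8 ≡ 64 (mod 163)
6^16 ≡ 21 (mod 163)
6^32 ≡ 115 (mod 163)
6^64 ≡ 22 (mod 163)
6^81 = 6^(64+16+1) ≡ 1 (mod 163).
Result is 1, so (6/163) = 1.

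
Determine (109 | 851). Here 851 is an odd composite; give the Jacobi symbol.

Reciprocity: 109 ≡ 1 and 851 ≡ 3 (mod 4), so (109/851) = +(851/109).
Reduce top mod 109: now compute (88/109).
Pull out 2^3: since 109 ≡ 5 (mod 8), (2/109) = -1, so (2/109)^3 = -1.
Reciprocity: 11 ≡ 3 and 109 ≡ 1 (mod 4), so (11/109) = +(109/11).
Reduce top mod 11: now compute (10/11).
Pull out 2: since 11 ≡ 3 (mod 8), (2/11) = -1.
Reciprocity: 5 ≡ 1 and 11 ≡ 3 (mod 4), so (5/11) = +(11/5).
Reduce top mod 5: now compute (1/5).
Reached (1/5) = 1. Collecting the sign flips along the way, the symbol is +1.

1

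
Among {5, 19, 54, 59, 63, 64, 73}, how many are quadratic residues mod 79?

(5/79) = +1 → QR.
(19/79) = +1 → QR.
(54/79) = -1 → non-residue.
(59/79) = -1 → non-residue.
(63/79) = -1 → non-residue.
(64/79) = +1 → QR.
(73/79) = +1 → QR.
Total quadratic residues among the 7: 4.

4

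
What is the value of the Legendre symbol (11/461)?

Reciprocity: 11 ≡ 3 and 461 ≡ 1 (mod 4), so (11/461) = +(461/11).
Reduce top mod 11: now compute (10/11).
Pull out 2: since 11 ≡ 3 (mod 8), (2/11) = -1.
Reciprocity: 5 ≡ 1 and 11 ≡ 3 (mod 4), so (5/11) = +(11/5).
Reduce top mod 5: now compute (1/5).
Reached (1/5) = 1. Collecting the sign flips along the way, the symbol is -1.

-1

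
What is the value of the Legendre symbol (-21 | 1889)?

First reduce: -21 ≡ 1868 (mod 1889).
Pull out 2^2: since 1889 ≡ 1 (mod 8), (2/1889) = +1, so (2/1889)^2 = +1.
Reciprocity: 467 ≡ 3 and 1889 ≡ 1 (mod 4), so (467/1889) = +(1889/467).
Reduce top mod 467: now compute (21/467).
Reciprocity: 21 ≡ 1 and 467 ≡ 3 (mod 4), so (21/467) = +(467/21).
Reduce top mod 21: now compute (5/21).
Reciprocity: 5 ≡ 1 and 21 ≡ 1 (mod 4), so (5/21) = +(21/5).
Reduce top mod 5: now compute (1/5).
Reached (1/5) = 1. Collecting the sign flips along the way, the symbol is +1.

1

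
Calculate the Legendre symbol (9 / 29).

Euler's criterion: (9/29) ≡ 9^14 (mod 29).
9^2 ≡ 23 (mod 29)
9^4 ≡ 7 (mod 29)
9^8 ≡ 20 (mod 29)
9^14 = 9^(8+4+2) ≡ 1 (mod 29).
Result is 1, so (9/29) = 1.

1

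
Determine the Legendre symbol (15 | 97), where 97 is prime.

Euler's criterion: (15/97) ≡ 15^48 (mod 97).
15^2 ≡ 31 (mod 97)
15^4 ≡ 88 (mod 97)
15^8 ≡ 81 (mod 97)
15^16 ≡ 62 (mod 97)
15^32 ≡ 61 (mod 97)
15^48 = 15^(32+16) ≡ 96 (mod 97).
Result is 96 ≡ −1, so (15/97) = −1.

-1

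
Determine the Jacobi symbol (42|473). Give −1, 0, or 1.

Pull out 2: since 473 ≡ 1 (mod 8), (2/473) = +1.
Reciprocity: 21 ≡ 1 and 473 ≡ 1 (mod 4), so (21/473) = +(473/21).
Reduce top mod 21: now compute (11/21).
Reciprocity: 11 ≡ 3 and 21 ≡ 1 (mod 4), so (11/21) = +(21/11).
Reduce top mod 11: now compute (10/11).
Pull out 2: since 11 ≡ 3 (mod 8), (2/11) = -1.
Reciprocity: 5 ≡ 1 and 11 ≡ 3 (mod 4), so (5/11) = +(11/5).
Reduce top mod 5: now compute (1/5).
Reached (1/5) = 1. Collecting the sign flips along the way, the symbol is -1.

-1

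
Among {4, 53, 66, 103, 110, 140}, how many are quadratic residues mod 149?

5

(4/149) = +1 → QR.
(53/149) = +1 → QR.
(66/149) = -1 → non-residue.
(103/149) = +1 → QR.
(110/149) = +1 → QR.
(140/149) = +1 → QR.
Total quadratic residues among the 6: 5.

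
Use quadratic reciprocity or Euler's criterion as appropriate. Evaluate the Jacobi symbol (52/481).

Pull out 2^2: since 481 ≡ 1 (mod 8), (2/481) = +1, so (2/481)^2 = +1.
Reciprocity: 13 ≡ 1 and 481 ≡ 1 (mod 4), so (13/481) = +(481/13).
Reduce top mod 13: now compute (0/13).
Top reduces to 0: gcd > 1, so the symbol is 0.

0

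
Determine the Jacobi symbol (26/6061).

Pull out 2: since 6061 ≡ 5 (mod 8), (2/6061) = -1.
Reciprocity: 13 ≡ 1 and 6061 ≡ 1 (mod 4), so (13/6061) = +(6061/13).
Reduce top mod 13: now compute (3/13).
Reciprocity: 3 ≡ 3 and 13 ≡ 1 (mod 4), so (3/13) = +(13/3).
Reduce top mod 3: now compute (1/3).
Reached (1/3) = 1. Collecting the sign flips along the way, the symbol is -1.

-1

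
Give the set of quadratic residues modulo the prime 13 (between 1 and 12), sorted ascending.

Square k = 1,…,6 (k and 13−k give the same square):
1²=1, 2²=4, 3²=9, 4²≡3, 5²≡12, 6²≡10 (mod 13).
So the quadratic residues mod 13 are {1, 3, 4, 9, 10, 12}.

1, 3, 4, 9, 10, 12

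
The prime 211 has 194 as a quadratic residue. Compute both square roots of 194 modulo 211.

48, 163

Since 211 ≡ 3 (mod 4), a square root of 194 is 194^((211+1)/4) = 194^53 mod 211.
Repeated squaring: 194^2≡78, 194^4≡176, 194^8≡170, 194^16≡204, 194^32≡49 (mod 211).
194^53 = 194^(32+16+4+1) ≡ 163 (mod 211).
Check: 163² = 26569 ≡ 194 (mod 211). The two roots are 48 and 163.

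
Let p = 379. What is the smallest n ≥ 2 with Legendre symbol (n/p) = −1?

(2/379) = −1, so 2 is the smallest positive non-residue mod 379.

2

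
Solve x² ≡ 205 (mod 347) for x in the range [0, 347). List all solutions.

145, 202

Since 347 ≡ 3 (mod 4), a square root of 205 is 205^((347+1)/4) = 205^87 mod 347.
Repeated squaring: 205^2≡38, 205^4≡56, 205^8≡13, 205^16≡169, 205^32≡107, 205^64≡345 (mod 347).
205^87 = 205^(64+16+4+2+1) ≡ 202 (mod 347).
Check: 202² = 40804 ≡ 205 (mod 347). The two roots are 145 and 202.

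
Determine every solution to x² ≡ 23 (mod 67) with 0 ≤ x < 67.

Since 67 ≡ 3 (mod 4), a square root of 23 is 23^((67+1)/4) = 23^17 mod 67.
Repeated squaring: 23^2≡60, 23^4≡49, 23^8≡56, 23^16≡54 (mod 67).
23^17 = 23^(16+1) ≡ 36 (mod 67).
Check: 36² = 1296 ≡ 23 (mod 67). The two roots are 31 and 36.

31, 36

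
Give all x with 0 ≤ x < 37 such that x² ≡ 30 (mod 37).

17, 20

37 ≡ 1 (mod 4), so we find a root by search.
Trying successive values, 17² = 289 ≡ 30 (mod 37). The other root is 37 − 17 = 20.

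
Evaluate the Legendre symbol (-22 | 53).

-1

Euler's criterion: (-22/53) ≡ 31^26 (mod 53).
31^2 ≡ 7 (mod 53)
31^4 ≡ 49 (mod 53)
31^8 ≡ 16 (mod 53)
31^16 ≡ 44 (mod 53)
31^26 = 31^(16+8+2) ≡ 52 (mod 53).
Result is 52 ≡ −1, so (-22/53) = −1.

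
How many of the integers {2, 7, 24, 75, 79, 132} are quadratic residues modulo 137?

(2/137) = +1 → QR.
(7/137) = +1 → QR.
(24/137) = -1 → non-residue.
(75/137) = -1 → non-residue.
(79/137) = -1 → non-residue.
(132/137) = -1 → non-residue.
Total quadratic residues among the 6: 2.

2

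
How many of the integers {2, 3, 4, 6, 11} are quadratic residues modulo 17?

2

(2/17) = +1 → QR.
(3/17) = -1 → non-residue.
(4/17) = +1 → QR.
(6/17) = -1 → non-residue.
(11/17) = -1 → non-residue.
Total quadratic residues among the 5: 2.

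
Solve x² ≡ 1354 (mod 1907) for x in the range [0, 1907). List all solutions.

242, 1665

Since 1907 ≡ 3 (mod 4), a square root of 1354 is 1354^((1907+1)/4) = 1354^477 mod 1907.
Repeated squaring: 1354^2≡689, 1354^4≡1785, 1354^8≡1535, 1354^16≡1080, 1354^32≡1223, 1354^64≡641, 1354^128≡876, 1354^256≡762 (mod 1907).
1354^477 = 1354^(256+128+64+16+8+4+1) ≡ 1665 (mod 1907).
Check: 1665² = 2772225 ≡ 1354 (mod 1907). The two roots are 242 and 1665.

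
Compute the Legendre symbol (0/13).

0

Top reduces to 0: gcd > 1, so the symbol is 0.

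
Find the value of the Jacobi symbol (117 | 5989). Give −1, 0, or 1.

Reciprocity: 117 ≡ 1 and 5989 ≡ 1 (mod 4), so (117/5989) = +(5989/117).
Reduce top mod 117: now compute (22/117).
Pull out 2: since 117 ≡ 5 (mod 8), (2/117) = -1.
Reciprocity: 11 ≡ 3 and 117 ≡ 1 (mod 4), so (11/117) = +(117/11).
Reduce top mod 11: now compute (7/11).
Reciprocity: 7 ≡ 3 and 11 ≡ 3 (mod 4), so (7/11) = −(11/7).
Reduce top mod 7: now compute (4/7).
Pull out 2^2: since 7 ≡ 7 (mod 8), (2/7) = +1, so (2/7)^2 = +1.
Reached (1/7) = 1. Collecting the sign flips along the way, the symbol is +1.

1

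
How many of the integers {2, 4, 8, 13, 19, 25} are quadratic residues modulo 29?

(2/29) = -1 → non-residue.
(4/29) = +1 → QR.
(8/29) = -1 → non-residue.
(13/29) = +1 → QR.
(19/29) = -1 → non-residue.
(25/29) = +1 → QR.
Total quadratic residues among the 6: 3.

3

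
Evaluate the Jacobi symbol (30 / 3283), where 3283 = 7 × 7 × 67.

-1

Pull out 2: since 3283 ≡ 3 (mod 8), (2/3283) = -1.
Reciprocity: 15 ≡ 3 and 3283 ≡ 3 (mod 4), so (15/3283) = −(3283/15).
Reduce top mod 15: now compute (13/15).
Reciprocity: 13 ≡ 1 and 15 ≡ 3 (mod 4), so (13/15) = +(15/13).
Reduce top mod 13: now compute (2/13).
Pull out 2: since 13 ≡ 5 (mod 8), (2/13) = -1.
Reached (1/13) = 1. Collecting the sign flips along the way, the symbol is -1.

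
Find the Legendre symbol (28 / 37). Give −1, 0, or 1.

Pull out 2^2: since 37 ≡ 5 (mod 8), (2/37) = -1, so (2/37)^2 = +1.
Reciprocity: 7 ≡ 3 and 37 ≡ 1 (mod 4), so (7/37) = +(37/7).
Reduce top mod 7: now compute (2/7).
Pull out 2: since 7 ≡ 7 (mod 8), (2/7) = +1.
Reached (1/7) = 1. Collecting the sign flips along the way, the symbol is +1.

1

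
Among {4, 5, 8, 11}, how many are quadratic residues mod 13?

1

(4/13) = +1 → QR.
(5/13) = -1 → non-residue.
(8/13) = -1 → non-residue.
(11/13) = -1 → non-residue.
Total quadratic residues among the 4: 1.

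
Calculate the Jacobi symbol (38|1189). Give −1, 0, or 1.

-1

Pull out 2: since 1189 ≡ 5 (mod 8), (2/1189) = -1.
Reciprocity: 19 ≡ 3 and 1189 ≡ 1 (mod 4), so (19/1189) = +(1189/19).
Reduce top mod 19: now compute (11/19).
Reciprocity: 11 ≡ 3 and 19 ≡ 3 (mod 4), so (11/19) = −(19/11).
Reduce top mod 11: now compute (8/11).
Pull out 2^3: since 11 ≡ 3 (mod 8), (2/11) = -1, so (2/11)^3 = -1.
Reached (1/11) = 1. Collecting the sign flips along the way, the symbol is -1.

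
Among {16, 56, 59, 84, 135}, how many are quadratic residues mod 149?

1

(16/149) = +1 → QR.
(56/149) = -1 → non-residue.
(59/149) = -1 → non-residue.
(84/149) = -1 → non-residue.
(135/149) = -1 → non-residue.
Total quadratic residues among the 5: 1.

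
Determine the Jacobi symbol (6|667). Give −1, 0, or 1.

1

Pull out 2: since 667 ≡ 3 (mod 8), (2/667) = -1.
Reciprocity: 3 ≡ 3 and 667 ≡ 3 (mod 4), so (3/667) = −(667/3).
Reduce top mod 3: now compute (1/3).
Reached (1/3) = 1. Collecting the sign flips along the way, the symbol is +1.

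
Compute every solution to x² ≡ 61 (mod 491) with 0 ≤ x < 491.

45, 446

Since 491 ≡ 3 (mod 4), a square root of 61 is 61^((491+1)/4) = 61^123 mod 491.
Repeated squaring: 61^2≡284, 61^4≡132, 61^8≡239, 61^16≡165, 61^32≡220, 61^64≡282 (mod 491).
61^123 = 61^(64+32+16+8+2+1) ≡ 45 (mod 491).
Check: 45² = 2025 ≡ 61 (mod 491). The two roots are 45 and 446.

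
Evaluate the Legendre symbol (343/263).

First reduce: 343 ≡ 80 (mod 263).
Pull out 2^4: since 263 ≡ 7 (mod 8), (2/263) = +1, so (2/263)^4 = +1.
Reciprocity: 5 ≡ 1 and 263 ≡ 3 (mod 4), so (5/263) = +(263/5).
Reduce top mod 5: now compute (3/5).
Reciprocity: 3 ≡ 3 and 5 ≡ 1 (mod 4), so (3/5) = +(5/3).
Reduce top mod 3: now compute (2/3).
Pull out 2: since 3 ≡ 3 (mod 8), (2/3) = -1.
Reached (1/3) = 1. Collecting the sign flips along the way, the symbol is -1.

-1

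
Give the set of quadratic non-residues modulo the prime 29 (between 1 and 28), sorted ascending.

Square k = 1,…,14 (k and 29−k give the same square):
1²=1, 2²=4, 3²=9, 4²=16, 5²=25, 6²≡7, 7²≡20, 8²≡6, 9²≡23, 10²≡13, 11²≡5, 12²≡28, 13²≡24, 14²≡22 (mod 29).
The residues are {1, 4, 5, 6, 7, 9, 13, 16, 20, 22, 23, 24, 25, 28}; the non-residues are the remaining 14 nonzero classes.

2 3 8 10 11 12 14 15 17 18 19 21 26 27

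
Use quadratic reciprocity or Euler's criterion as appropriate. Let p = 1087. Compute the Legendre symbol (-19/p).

1

First reduce: -19 ≡ 1068 (mod 1087).
Pull out 2^2: since 1087 ≡ 7 (mod 8), (2/1087) = +1, so (2/1087)^2 = +1.
Reciprocity: 267 ≡ 3 and 1087 ≡ 3 (mod 4), so (267/1087) = −(1087/267).
Reduce top mod 267: now compute (19/267).
Reciprocity: 19 ≡ 3 and 267 ≡ 3 (mod 4), so (19/267) = −(267/19).
Reduce top mod 19: now compute (1/19).
Reached (1/19) = 1. Collecting the sign flips along the way, the symbol is +1.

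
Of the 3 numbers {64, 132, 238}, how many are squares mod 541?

2

(64/541) = +1 → QR.
(132/541) = -1 → non-residue.
(238/541) = +1 → QR.
Total quadratic residues among the 3: 2.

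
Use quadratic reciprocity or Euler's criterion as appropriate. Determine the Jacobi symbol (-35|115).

0

First reduce: -35 ≡ 80 (mod 115).
Pull out 2^4: since 115 ≡ 3 (mod 8), (2/115) = -1, so (2/115)^4 = +1.
Reciprocity: 5 ≡ 1 and 115 ≡ 3 (mod 4), so (5/115) = +(115/5).
Reduce top mod 5: now compute (0/5).
Top reduces to 0: gcd > 1, so the symbol is 0.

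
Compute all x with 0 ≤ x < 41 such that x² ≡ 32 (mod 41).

14, 27

41 ≡ 1 (mod 4), so we find a root by search.
Trying successive values, 14² = 196 ≡ 32 (mod 41). The other root is 41 − 14 = 27.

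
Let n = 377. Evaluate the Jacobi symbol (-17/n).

First reduce: -17 ≡ 360 (mod 377).
Pull out 2^3: since 377 ≡ 1 (mod 8), (2/377) = +1, so (2/377)^3 = +1.
Reciprocity: 45 ≡ 1 and 377 ≡ 1 (mod 4), so (45/377) = +(377/45).
Reduce top mod 45: now compute (17/45).
Reciprocity: 17 ≡ 1 and 45 ≡ 1 (mod 4), so (17/45) = +(45/17).
Reduce top mod 17: now compute (11/17).
Reciprocity: 11 ≡ 3 and 17 ≡ 1 (mod 4), so (11/17) = +(17/11).
Reduce top mod 11: now compute (6/11).
Pull out 2: since 11 ≡ 3 (mod 8), (2/11) = -1.
Reciprocity: 3 ≡ 3 and 11 ≡ 3 (mod 4), so (3/11) = −(11/3).
Reduce top mod 3: now compute (2/3).
Pull out 2: since 3 ≡ 3 (mod 8), (2/3) = -1.
Reached (1/3) = 1. Collecting the sign flips along the way, the symbol is -1.

-1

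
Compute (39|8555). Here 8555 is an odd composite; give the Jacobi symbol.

1

Reciprocity: 39 ≡ 3 and 8555 ≡ 3 (mod 4), so (39/8555) = −(8555/39).
Reduce top mod 39: now compute (14/39).
Pull out 2: since 39 ≡ 7 (mod 8), (2/39) = +1.
Reciprocity: 7 ≡ 3 and 39 ≡ 3 (mod 4), so (7/39) = −(39/7).
Reduce top mod 7: now compute (4/7).
Pull out 2^2: since 7 ≡ 7 (mod 8), (2/7) = +1, so (2/7)^2 = +1.
Reached (1/7) = 1. Collecting the sign flips along the way, the symbol is +1.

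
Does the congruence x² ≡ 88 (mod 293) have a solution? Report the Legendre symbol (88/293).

1

Euler's criterion: (88/293) ≡ 88^146 (mod 293).
88^2 ≡ 126 (mod 293)
88^4 ≡ 54 (mod 293)
88^8 ≡ 279 (mod 293)
88^16 ≡ 196 (mod 293)
88^32 ≡ 33 (mod 293)
88^64 ≡ 210 (mod 293)
88^128 ≡ 150 (mod 293)
88^146 = 88^(128+16+2) ≡ 1 (mod 293).
Result is 1, so (88/293) = 1.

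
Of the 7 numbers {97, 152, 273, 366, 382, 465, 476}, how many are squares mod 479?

2

(97/479) = +1 → QR.
(152/479) = -1 → non-residue.
(273/479) = -1 → non-residue.
(366/479) = +1 → QR.
(382/479) = -1 → non-residue.
(465/479) = -1 → non-residue.
(476/479) = -1 → non-residue.
Total quadratic residues among the 7: 2.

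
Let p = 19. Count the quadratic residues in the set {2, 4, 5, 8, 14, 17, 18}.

(2/19) = -1 → non-residue.
(4/19) = +1 → QR.
(5/19) = +1 → QR.
(8/19) = -1 → non-residue.
(14/19) = -1 → non-residue.
(17/19) = +1 → QR.
(18/19) = -1 → non-residue.
Total quadratic residues among the 7: 3.

3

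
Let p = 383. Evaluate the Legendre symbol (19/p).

Reciprocity: 19 ≡ 3 and 383 ≡ 3 (mod 4), so (19/383) = −(383/19).
Reduce top mod 19: now compute (3/19).
Reciprocity: 3 ≡ 3 and 19 ≡ 3 (mod 4), so (3/19) = −(19/3).
Reduce top mod 3: now compute (1/3).
Reached (1/3) = 1. Collecting the sign flips along the way, the symbol is +1.

1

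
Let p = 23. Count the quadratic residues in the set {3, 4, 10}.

2

(3/23) = +1 → QR.
(4/23) = +1 → QR.
(10/23) = -1 → non-residue.
Total quadratic residues among the 3: 2.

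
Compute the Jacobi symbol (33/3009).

0

Reciprocity: 33 ≡ 1 and 3009 ≡ 1 (mod 4), so (33/3009) = +(3009/33).
Reduce top mod 33: now compute (6/33).
Pull out 2: since 33 ≡ 1 (mod 8), (2/33) = +1.
Reciprocity: 3 ≡ 3 and 33 ≡ 1 (mod 4), so (3/33) = +(33/3).
Reduce top mod 3: now compute (0/3).
Top reduces to 0: gcd > 1, so the symbol is 0.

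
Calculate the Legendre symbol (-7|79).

1

First reduce: -7 ≡ 72 (mod 79).
Pull out 2^3: since 79 ≡ 7 (mod 8), (2/79) = +1, so (2/79)^3 = +1.
Reciprocity: 9 ≡ 1 and 79 ≡ 3 (mod 4), so (9/79) = +(79/9).
Reduce top mod 9: now compute (7/9).
Reciprocity: 7 ≡ 3 and 9 ≡ 1 (mod 4), so (7/9) = +(9/7).
Reduce top mod 7: now compute (2/7).
Pull out 2: since 7 ≡ 7 (mod 8), (2/7) = +1.
Reached (1/7) = 1. Collecting the sign flips along the way, the symbol is +1.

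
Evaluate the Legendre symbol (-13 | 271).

1

First reduce: -13 ≡ 258 (mod 271).
Pull out 2: since 271 ≡ 7 (mod 8), (2/271) = +1.
Reciprocity: 129 ≡ 1 and 271 ≡ 3 (mod 4), so (129/271) = +(271/129).
Reduce top mod 129: now compute (13/129).
Reciprocity: 13 ≡ 1 and 129 ≡ 1 (mod 4), so (13/129) = +(129/13).
Reduce top mod 13: now compute (12/13).
Pull out 2^2: since 13 ≡ 5 (mod 8), (2/13) = -1, so (2/13)^2 = +1.
Reciprocity: 3 ≡ 3 and 13 ≡ 1 (mod 4), so (3/13) = +(13/3).
Reduce top mod 3: now compute (1/3).
Reached (1/3) = 1. Collecting the sign flips along the way, the symbol is +1.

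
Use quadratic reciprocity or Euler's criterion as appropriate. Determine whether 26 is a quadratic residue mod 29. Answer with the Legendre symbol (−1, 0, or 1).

Pull out 2: since 29 ≡ 5 (mod 8), (2/29) = -1.
Reciprocity: 13 ≡ 1 and 29 ≡ 1 (mod 4), so (13/29) = +(29/13).
Reduce top mod 13: now compute (3/13).
Reciprocity: 3 ≡ 3 and 13 ≡ 1 (mod 4), so (3/13) = +(13/3).
Reduce top mod 3: now compute (1/3).
Reached (1/3) = 1. Collecting the sign flips along the way, the symbol is -1.

-1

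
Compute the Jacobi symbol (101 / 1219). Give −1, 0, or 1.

Reciprocity: 101 ≡ 1 and 1219 ≡ 3 (mod 4), so (101/1219) = +(1219/101).
Reduce top mod 101: now compute (7/101).
Reciprocity: 7 ≡ 3 and 101 ≡ 1 (mod 4), so (7/101) = +(101/7).
Reduce top mod 7: now compute (3/7).
Reciprocity: 3 ≡ 3 and 7 ≡ 3 (mod 4), so (3/7) = −(7/3).
Reduce top mod 3: now compute (1/3).
Reached (1/3) = 1. Collecting the sign flips along the way, the symbol is -1.

-1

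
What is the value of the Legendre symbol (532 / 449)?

Euler's criterion: (532/449) ≡ 83^224 (mod 449).
83^2 ≡ 154 (mod 449)
83^4 ≡ 368 (mod 449)
83^8 ≡ 275 (mod 449)
83^16 ≡ 193 (mod 449)
83^32 ≡ 431 (mod 449)
83^64 ≡ 324 (mod 449)
83^128 ≡ 359 (mod 449)
83^224 = 83^(128+64+32) ≡ 448 (mod 449).
Result is 448 ≡ −1, so (532/449) = −1.

-1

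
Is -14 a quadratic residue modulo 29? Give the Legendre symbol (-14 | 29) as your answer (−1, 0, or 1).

-1

First reduce: -14 ≡ 15 (mod 29).
Reciprocity: 15 ≡ 3 and 29 ≡ 1 (mod 4), so (15/29) = +(29/15).
Reduce top mod 15: now compute (14/15).
Pull out 2: since 15 ≡ 7 (mod 8), (2/15) = +1.
Reciprocity: 7 ≡ 3 and 15 ≡ 3 (mod 4), so (7/15) = −(15/7).
Reduce top mod 7: now compute (1/7).
Reached (1/7) = 1. Collecting the sign flips along the way, the symbol is -1.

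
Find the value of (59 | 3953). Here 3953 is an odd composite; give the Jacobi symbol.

0

Reciprocity: 59 ≡ 3 and 3953 ≡ 1 (mod 4), so (59/3953) = +(3953/59).
Reduce top mod 59: now compute (0/59).
Top reduces to 0: gcd > 1, so the symbol is 0.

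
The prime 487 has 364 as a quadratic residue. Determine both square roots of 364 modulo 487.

172, 315

Since 487 ≡ 3 (mod 4), a square root of 364 is 364^((487+1)/4) = 364^122 mod 487.
Repeated squaring: 364^2≡32, 364^4≡50, 364^8≡65, 364^16≡329, 364^32≡127, 364^64≡58 (mod 487).
364^122 = 364^(64+32+16+8+2) ≡ 315 (mod 487).
Check: 315² = 99225 ≡ 364 (mod 487). The two roots are 172 and 315.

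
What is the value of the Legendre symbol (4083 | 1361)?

0

First reduce: 4083 ≡ 0 (mod 1361).
Top reduces to 0: gcd > 1, so the symbol is 0.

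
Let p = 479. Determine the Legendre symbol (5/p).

Reciprocity: 5 ≡ 1 and 479 ≡ 3 (mod 4), so (5/479) = +(479/5).
Reduce top mod 5: now compute (4/5).
Pull out 2^2: since 5 ≡ 5 (mod 8), (2/5) = -1, so (2/5)^2 = +1.
Reached (1/5) = 1. Collecting the sign flips along the way, the symbol is +1.

1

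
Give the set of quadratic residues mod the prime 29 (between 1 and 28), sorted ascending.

1 4 5 6 7 9 13 16 20 22 23 24 25 28

Square k = 1,…,14 (k and 29−k give the same square):
1²=1, 2²=4, 3²=9, 4²=16, 5²=25, 6²≡7, 7²≡20, 8²≡6, 9²≡23, 10²≡13, 11²≡5, 12²≡28, 13²≡24, 14²≡22 (mod 29).
So the quadratic residues mod 29 are {1, 4, 5, 6, 7, 9, 13, 16, 20, 22, 23, 24, 25, 28}.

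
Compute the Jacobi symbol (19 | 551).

0

Reciprocity: 19 ≡ 3 and 551 ≡ 3 (mod 4), so (19/551) = −(551/19).
Reduce top mod 19: now compute (0/19).
Top reduces to 0: gcd > 1, so the symbol is 0.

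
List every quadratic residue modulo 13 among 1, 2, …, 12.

1 3 4 9 10 12

Square k = 1,…,6 (k and 13−k give the same square):
1²=1, 2²=4, 3²=9, 4²≡3, 5²≡12, 6²≡10 (mod 13).
So the quadratic residues mod 13 are {1, 3, 4, 9, 10, 12}.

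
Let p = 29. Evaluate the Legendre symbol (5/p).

1

Reciprocity: 5 ≡ 1 and 29 ≡ 1 (mod 4), so (5/29) = +(29/5).
Reduce top mod 5: now compute (4/5).
Pull out 2^2: since 5 ≡ 5 (mod 8), (2/5) = -1, so (2/5)^2 = +1.
Reached (1/5) = 1. Collecting the sign flips along the way, the symbol is +1.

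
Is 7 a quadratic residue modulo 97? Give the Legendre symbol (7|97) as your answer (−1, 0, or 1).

-1

Reciprocity: 7 ≡ 3 and 97 ≡ 1 (mod 4), so (7/97) = +(97/7).
Reduce top mod 7: now compute (6/7).
Pull out 2: since 7 ≡ 7 (mod 8), (2/7) = +1.
Reciprocity: 3 ≡ 3 and 7 ≡ 3 (mod 4), so (3/7) = −(7/3).
Reduce top mod 3: now compute (1/3).
Reached (1/3) = 1. Collecting the sign flips along the way, the symbol is -1.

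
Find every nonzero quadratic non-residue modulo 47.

5 10 11 13 15 19 20 22 23 26 29 30 31 33 35 38 39 40 41 43 44 45 46

Square k = 1,…,23 (k and 47−k give the same square):
1²=1, 2²=4, 3²=9, 4²=16, 5²=25, 6²=36, 7²≡2, 8²≡17, 9²≡34, 10²≡6, 11²≡27, 12²≡3, 13²≡28, 14²≡8, 15²≡37, 16²≡21, 17²≡7, 18²≡42, 19²≡32, 20²≡24, 21²≡18, 22²≡14, 23²≡12 (mod 47).
The residues are {1, 2, 3, 4, 6, 7, 8, 9, 12, 14, 16, 17, 18, 21, 24, 25, 27, 28, 32, 34, 36, 37, 42}; the non-residues are the remaining 23 nonzero classes.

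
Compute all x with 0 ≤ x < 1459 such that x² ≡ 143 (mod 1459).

301, 1158

Since 1459 ≡ 3 (mod 4), a square root of 143 is 143^((1459+1)/4) = 143^365 mod 1459.
Repeated squaring: 143^2≡23, 143^4≡529, 143^8≡1172, 143^16≡665, 143^32≡148, 143^64≡19, 143^128≡361, 143^256≡470 (mod 1459).
143^365 = 143^(256+64+32+8+4+1) ≡ 1158 (mod 1459).
Check: 1158² = 1340964 ≡ 143 (mod 1459). The two roots are 301 and 1158.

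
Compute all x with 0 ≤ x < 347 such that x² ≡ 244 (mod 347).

Since 347 ≡ 3 (mod 4), a square root of 244 is 244^((347+1)/4) = 244^87 mod 347.
Repeated squaring: 244^2≡199, 244^4≡43, 244^8≡114, 244^16≡157, 244^32≡12, 244^64≡144 (mod 347).
244^87 = 244^(64+16+4+2+1) ≡ 130 (mod 347).
Check: 130² = 16900 ≡ 244 (mod 347). The two roots are 130 and 217.

130, 217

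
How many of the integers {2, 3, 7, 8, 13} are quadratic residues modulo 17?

3

(2/17) = +1 → QR.
(3/17) = -1 → non-residue.
(7/17) = -1 → non-residue.
(8/17) = +1 → QR.
(13/17) = +1 → QR.
Total quadratic residues among the 5: 3.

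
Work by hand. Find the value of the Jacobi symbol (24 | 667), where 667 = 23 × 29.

1

Pull out 2^3: since 667 ≡ 3 (mod 8), (2/667) = -1, so (2/667)^3 = -1.
Reciprocity: 3 ≡ 3 and 667 ≡ 3 (mod 4), so (3/667) = −(667/3).
Reduce top mod 3: now compute (1/3).
Reached (1/3) = 1. Collecting the sign flips along the way, the symbol is +1.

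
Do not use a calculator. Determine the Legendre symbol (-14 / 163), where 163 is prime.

Euler's criterion: (-14/163) ≡ 149^81 (mod 163).
149^2 ≡ 33 (mod 163)
149^4 ≡ 111 (mod 163)
149^8 ≡ 96 (mod 163)
149^16 ≡ 88 (mod 163)
149^32 ≡ 83 (mod 163)
149^64 ≡ 43 (mod 163)
149^81 = 149^(64+16+1) ≡ 162 (mod 163).
Result is 162 ≡ −1, so (-14/163) = −1.

-1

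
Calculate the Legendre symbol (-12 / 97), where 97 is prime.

1

Euler's criterion: (-12/97) ≡ 85^48 (mod 97).
85^2 ≡ 47 (mod 97)
85^4 ≡ 75 (mod 97)
85^8 ≡ 96 (mod 97)
85^16 ≡ 1 (mod 97)
85^32 ≡ 1 (mod 97)
85^48 = 85^(32+16) ≡ 1 (mod 97).
Result is 1, so (-12/97) = 1.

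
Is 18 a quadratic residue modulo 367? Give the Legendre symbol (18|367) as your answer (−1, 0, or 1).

1

Pull out 2: since 367 ≡ 7 (mod 8), (2/367) = +1.
Reciprocity: 9 ≡ 1 and 367 ≡ 3 (mod 4), so (9/367) = +(367/9).
Reduce top mod 9: now compute (7/9).
Reciprocity: 7 ≡ 3 and 9 ≡ 1 (mod 4), so (7/9) = +(9/7).
Reduce top mod 7: now compute (2/7).
Pull out 2: since 7 ≡ 7 (mod 8), (2/7) = +1.
Reached (1/7) = 1. Collecting the sign flips along the way, the symbol is +1.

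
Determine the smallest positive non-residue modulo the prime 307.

2

(2/307) = −1, so 2 is the smallest positive non-residue mod 307.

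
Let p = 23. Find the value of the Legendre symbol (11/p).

-1

Euler's criterion: (11/23) ≡ 11^11 (mod 23).
11^2 ≡ 6 (mod 23)
11^4 ≡ 13 (mod 23)
11^8 ≡ 8 (mod 23)
11^11 = 11^(8+2+1) ≡ 22 (mod 23).
Result is 22 ≡ −1, so (11/23) = −1.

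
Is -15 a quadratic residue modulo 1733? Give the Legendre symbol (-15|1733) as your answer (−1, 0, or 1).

1

First reduce: -15 ≡ 1718 (mod 1733).
Pull out 2: since 1733 ≡ 5 (mod 8), (2/1733) = -1.
Reciprocity: 859 ≡ 3 and 1733 ≡ 1 (mod 4), so (859/1733) = +(1733/859).
Reduce top mod 859: now compute (15/859).
Reciprocity: 15 ≡ 3 and 859 ≡ 3 (mod 4), so (15/859) = −(859/15).
Reduce top mod 15: now compute (4/15).
Pull out 2^2: since 15 ≡ 7 (mod 8), (2/15) = +1, so (2/15)^2 = +1.
Reached (1/15) = 1. Collecting the sign flips along the way, the symbol is +1.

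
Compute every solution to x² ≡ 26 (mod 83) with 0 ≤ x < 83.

Since 83 ≡ 3 (mod 4), a square root of 26 is 26^((83+1)/4) = 26^21 mod 83.
Repeated squaring: 26^2≡12, 26^4≡61, 26^8≡69, 26^16≡30 (mod 83).
26^21 = 26^(16+4+1) ≡ 21 (mod 83).
Check: 21² = 441 ≡ 26 (mod 83). The two roots are 21 and 62.

21, 62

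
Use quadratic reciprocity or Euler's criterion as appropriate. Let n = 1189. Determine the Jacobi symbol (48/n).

Pull out 2^4: since 1189 ≡ 5 (mod 8), (2/1189) = -1, so (2/1189)^4 = +1.
Reciprocity: 3 ≡ 3 and 1189 ≡ 1 (mod 4), so (3/1189) = +(1189/3).
Reduce top mod 3: now compute (1/3).
Reached (1/3) = 1. Collecting the sign flips along the way, the symbol is +1.

1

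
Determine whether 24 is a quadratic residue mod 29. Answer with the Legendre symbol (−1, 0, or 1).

Pull out 2^3: since 29 ≡ 5 (mod 8), (2/29) = -1, so (2/29)^3 = -1.
Reciprocity: 3 ≡ 3 and 29 ≡ 1 (mod 4), so (3/29) = +(29/3).
Reduce top mod 3: now compute (2/3).
Pull out 2: since 3 ≡ 3 (mod 8), (2/3) = -1.
Reached (1/3) = 1. Collecting the sign flips along the way, the symbol is +1.

1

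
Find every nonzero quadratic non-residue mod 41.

Square k = 1,…,20 (k and 41−k give the same square):
1²=1, 2²=4, 3²=9, 4²=16, 5²=25, 6²=36, 7²≡8, 8²≡23, 9²≡40, 10²≡18, 11²≡39, 12²≡21, 13²≡5, 14²≡32, 15²≡20, 16²≡10, 17²≡2, 18²≡37, 19²≡33, 20²≡31 (mod 41).
The residues are {1, 2, 4, 5, 8, 9, 10, 16, 18, 20, 21, 23, 25, 31, 32, 33, 36, 37, 39, 40}; the non-residues are the remaining 20 nonzero classes.

3,6,7,11,12,13,14,15,17,19,22,24,26,27,28,29,30,34,35,38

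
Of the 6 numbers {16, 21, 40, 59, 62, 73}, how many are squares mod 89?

4

(16/89) = +1 → QR.
(21/89) = +1 → QR.
(40/89) = +1 → QR.
(59/89) = -1 → non-residue.
(62/89) = -1 → non-residue.
(73/89) = +1 → QR.
Total quadratic residues among the 6: 4.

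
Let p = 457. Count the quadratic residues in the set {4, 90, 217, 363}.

(4/457) = +1 → QR.
(90/457) = -1 → non-residue.
(217/457) = -1 → non-residue.
(363/457) = +1 → QR.
Total quadratic residues among the 4: 2.

2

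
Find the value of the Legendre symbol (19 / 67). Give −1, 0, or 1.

Euler's criterion: (19/67) ≡ 19^33 (mod 67).
19^2 ≡ 26 (mod 67)
19^4 ≡ 6 (mod 67)
19^8 ≡ 36 (mod 67)
19^16 ≡ 23 (mod 67)
19^32 ≡ 60 (mod 67)
19^33 = 19^(32+1) ≡ 1 (mod 67).
Result is 1, so (19/67) = 1.

1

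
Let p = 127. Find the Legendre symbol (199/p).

Euler's criterion: (199/127) ≡ 72^63 (mod 127).
72^2 ≡ 104 (mod 127)
72^4 ≡ 21 (mod 127)
72^8 ≡ 60 (mod 127)
72^16 ≡ 44 (mod 127)
72^32 ≡ 31 (mod 127)
72^63 = 72^(32+16+8+4+2+1) ≡ 1 (mod 127).
Result is 1, so (199/127) = 1.

1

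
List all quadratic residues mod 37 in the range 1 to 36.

Square k = 1,…,18 (k and 37−k give the same square):
1²=1, 2²=4, 3²=9, 4²=16, 5²=25, 6²=36, 7²≡12, 8²≡27, 9²≡7, 10²≡26, 11²≡10, 12²≡33, 13²≡21, 14²≡11, 15²≡3, 16²≡34, 17²≡30, 18²≡28 (mod 37).
So the quadratic residues mod 37 are {1, 3, 4, 7, 9, 10, 11, 12, 16, 21, 25, 26, 27, 28, 30, 33, 34, 36}.

1, 3, 4, 7, 9, 10, 11, 12, 16, 21, 25, 26, 27, 28, 30, 33, 34, 36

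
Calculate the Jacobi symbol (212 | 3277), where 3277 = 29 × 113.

Pull out 2^2: since 3277 ≡ 5 (mod 8), (2/3277) = -1, so (2/3277)^2 = +1.
Reciprocity: 53 ≡ 1 and 3277 ≡ 1 (mod 4), so (53/3277) = +(3277/53).
Reduce top mod 53: now compute (44/53).
Pull out 2^2: since 53 ≡ 5 (mod 8), (2/53) = -1, so (2/53)^2 = +1.
Reciprocity: 11 ≡ 3 and 53 ≡ 1 (mod 4), so (11/53) = +(53/11).
Reduce top mod 11: now compute (9/11).
Reciprocity: 9 ≡ 1 and 11 ≡ 3 (mod 4), so (9/11) = +(11/9).
Reduce top mod 9: now compute (2/9).
Pull out 2: since 9 ≡ 1 (mod 8), (2/9) = +1.
Reached (1/9) = 1. Collecting the sign flips along the way, the symbol is +1.

1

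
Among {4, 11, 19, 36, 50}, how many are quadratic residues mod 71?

4

(4/71) = +1 → QR.
(11/71) = -1 → non-residue.
(19/71) = +1 → QR.
(36/71) = +1 → QR.
(50/71) = +1 → QR.
Total quadratic residues among the 5: 4.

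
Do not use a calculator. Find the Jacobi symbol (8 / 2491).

Pull out 2^3: since 2491 ≡ 3 (mod 8), (2/2491) = -1, so (2/2491)^3 = -1.
Reached (1/2491) = 1. Collecting the sign flips along the way, the symbol is -1.

-1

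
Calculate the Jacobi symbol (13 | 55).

Reciprocity: 13 ≡ 1 and 55 ≡ 3 (mod 4), so (13/55) = +(55/13).
Reduce top mod 13: now compute (3/13).
Reciprocity: 3 ≡ 3 and 13 ≡ 1 (mod 4), so (3/13) = +(13/3).
Reduce top mod 3: now compute (1/3).
Reached (1/3) = 1. Collecting the sign flips along the way, the symbol is +1.

1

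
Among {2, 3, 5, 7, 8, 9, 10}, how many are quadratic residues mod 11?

(2/11) = -1 → non-residue.
(3/11) = +1 → QR.
(5/11) = +1 → QR.
(7/11) = -1 → non-residue.
(8/11) = -1 → non-residue.
(9/11) = +1 → QR.
(10/11) = -1 → non-residue.
Total quadratic residues among the 7: 3.

3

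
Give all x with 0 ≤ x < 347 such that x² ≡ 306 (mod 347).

Since 347 ≡ 3 (mod 4), a square root of 306 is 306^((347+1)/4) = 306^87 mod 347.
Repeated squaring: 306^2≡293, 306^4≡140, 306^8≡168, 306^16≡117, 306^32≡156, 306^64≡46 (mod 347).
306^87 = 306^(64+16+4+2+1) ≡ 138 (mod 347).
Check: 138² = 19044 ≡ 306 (mod 347). The two roots are 138 and 209.

138, 209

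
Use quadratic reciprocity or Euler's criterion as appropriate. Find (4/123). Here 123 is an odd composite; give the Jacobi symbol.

1

Pull out 2^2: since 123 ≡ 3 (mod 8), (2/123) = -1, so (2/123)^2 = +1.
Reached (1/123) = 1. Collecting the sign flips along the way, the symbol is +1.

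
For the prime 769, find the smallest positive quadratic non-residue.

7

(2/769) = +1, so 2 is a residue.
(3/769) = +1, so 3 is a residue.
(4/769) = +1, so 4 is a residue.
(5/769) = +1, so 5 is a residue.
(6/769) = +1, so 6 is a residue.
(7/769) = −1, so 7 is the smallest positive non-residue mod 769.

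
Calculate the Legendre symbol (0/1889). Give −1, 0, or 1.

Top reduces to 0: gcd > 1, so the symbol is 0.

0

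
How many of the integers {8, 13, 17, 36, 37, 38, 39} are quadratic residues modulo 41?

4

(8/41) = +1 → QR.
(13/41) = -1 → non-residue.
(17/41) = -1 → non-residue.
(36/41) = +1 → QR.
(37/41) = +1 → QR.
(38/41) = -1 → non-residue.
(39/41) = +1 → QR.
Total quadratic residues among the 7: 4.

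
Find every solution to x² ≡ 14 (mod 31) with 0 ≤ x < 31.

13, 18

Since 31 ≡ 3 (mod 4), a square root of 14 is 14^((31+1)/4) = 14^8 mod 31.
Repeated squaring: 14^2≡10, 14^4≡7, 14^8≡18 (mod 31).
14^8 = 14^(8) ≡ 18 (mod 31).
Check: 18² = 324 ≡ 14 (mod 31). The two roots are 13 and 18.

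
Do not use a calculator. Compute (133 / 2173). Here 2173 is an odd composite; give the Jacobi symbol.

-1

Reciprocity: 133 ≡ 1 and 2173 ≡ 1 (mod 4), so (133/2173) = +(2173/133).
Reduce top mod 133: now compute (45/133).
Reciprocity: 45 ≡ 1 and 133 ≡ 1 (mod 4), so (45/133) = +(133/45).
Reduce top mod 45: now compute (43/45).
Reciprocity: 43 ≡ 3 and 45 ≡ 1 (mod 4), so (43/45) = +(45/43).
Reduce top mod 43: now compute (2/43).
Pull out 2: since 43 ≡ 3 (mod 8), (2/43) = -1.
Reached (1/43) = 1. Collecting the sign flips along the way, the symbol is -1.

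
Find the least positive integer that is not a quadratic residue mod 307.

(2/307) = −1, so 2 is the smallest positive non-residue mod 307.

2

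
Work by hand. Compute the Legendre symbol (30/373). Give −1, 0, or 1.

Pull out 2: since 373 ≡ 5 (mod 8), (2/373) = -1.
Reciprocity: 15 ≡ 3 and 373 ≡ 1 (mod 4), so (15/373) = +(373/15).
Reduce top mod 15: now compute (13/15).
Reciprocity: 13 ≡ 1 and 15 ≡ 3 (mod 4), so (13/15) = +(15/13).
Reduce top mod 13: now compute (2/13).
Pull out 2: since 13 ≡ 5 (mod 8), (2/13) = -1.
Reached (1/13) = 1. Collecting the sign flips along the way, the symbol is +1.

1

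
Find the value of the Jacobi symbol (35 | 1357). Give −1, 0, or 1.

1

Reciprocity: 35 ≡ 3 and 1357 ≡ 1 (mod 4), so (35/1357) = +(1357/35).
Reduce top mod 35: now compute (27/35).
Reciprocity: 27 ≡ 3 and 35 ≡ 3 (mod 4), so (27/35) = −(35/27).
Reduce top mod 27: now compute (8/27).
Pull out 2^3: since 27 ≡ 3 (mod 8), (2/27) = -1, so (2/27)^3 = -1.
Reached (1/27) = 1. Collecting the sign flips along the way, the symbol is +1.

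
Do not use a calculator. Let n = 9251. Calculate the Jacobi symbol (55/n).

0

Reciprocity: 55 ≡ 3 and 9251 ≡ 3 (mod 4), so (55/9251) = −(9251/55).
Reduce top mod 55: now compute (11/55).
Reciprocity: 11 ≡ 3 and 55 ≡ 3 (mod 4), so (11/55) = −(55/11).
Reduce top mod 11: now compute (0/11).
Top reduces to 0: gcd > 1, so the symbol is 0.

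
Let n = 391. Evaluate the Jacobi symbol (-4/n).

-1

First reduce: -4 ≡ 387 (mod 391).
Reciprocity: 387 ≡ 3 and 391 ≡ 3 (mod 4), so (387/391) = −(391/387).
Reduce top mod 387: now compute (4/387).
Pull out 2^2: since 387 ≡ 3 (mod 8), (2/387) = -1, so (2/387)^2 = +1.
Reached (1/387) = 1. Collecting the sign flips along the way, the symbol is -1.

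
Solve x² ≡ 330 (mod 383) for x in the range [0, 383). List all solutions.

Since 383 ≡ 3 (mod 4), a square root of 330 is 330^((383+1)/4) = 330^96 mod 383.
Repeated squaring: 330^2≡128, 330^4≡298, 330^8≡331, 330^16≡23, 330^32≡146, 330^64≡251 (mod 383).
330^96 = 330^(64+32) ≡ 261 (mod 383).
Check: 261² = 68121 ≡ 330 (mod 383). The two roots are 122 and 261.

122, 261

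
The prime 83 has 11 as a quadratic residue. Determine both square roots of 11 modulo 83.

Since 83 ≡ 3 (mod 4), a square root of 11 is 11^((83+1)/4) = 11^21 mod 83.
Repeated squaring: 11^2≡38, 11^4≡33, 11^8≡10, 11^16≡17 (mod 83).
11^21 = 11^(16+4+1) ≡ 29 (mod 83).
Check: 29² = 841 ≡ 11 (mod 83). The two roots are 29 and 54.

29, 54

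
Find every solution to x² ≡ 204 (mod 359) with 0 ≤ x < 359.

Since 359 ≡ 3 (mod 4), a square root of 204 is 204^((359+1)/4) = 204^90 mod 359.
Repeated squaring: 204^2≡331, 204^4≡66, 204^8≡48, 204^16≡150, 204^32≡242, 204^64≡47 (mod 359).
204^90 = 204^(64+16+8+2) ≡ 246 (mod 359).
Check: 246² = 60516 ≡ 204 (mod 359). The two roots are 113 and 246.

113, 246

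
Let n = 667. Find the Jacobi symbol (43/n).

1

Reciprocity: 43 ≡ 3 and 667 ≡ 3 (mod 4), so (43/667) = −(667/43).
Reduce top mod 43: now compute (22/43).
Pull out 2: since 43 ≡ 3 (mod 8), (2/43) = -1.
Reciprocity: 11 ≡ 3 and 43 ≡ 3 (mod 4), so (11/43) = −(43/11).
Reduce top mod 11: now compute (10/11).
Pull out 2: since 11 ≡ 3 (mod 8), (2/11) = -1.
Reciprocity: 5 ≡ 1 and 11 ≡ 3 (mod 4), so (5/11) = +(11/5).
Reduce top mod 5: now compute (1/5).
Reached (1/5) = 1. Collecting the sign flips along the way, the symbol is +1.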